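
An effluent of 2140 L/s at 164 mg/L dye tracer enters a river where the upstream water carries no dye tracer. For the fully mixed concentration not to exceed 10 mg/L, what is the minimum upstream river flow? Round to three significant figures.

Set C_mix = 10: (Q·0 + 2140·164.0) / (Q + 2140) = 10
→ Q = 2140·(164.0 − 10)/(10 − 0) = 32960 L/s.

33000 L/s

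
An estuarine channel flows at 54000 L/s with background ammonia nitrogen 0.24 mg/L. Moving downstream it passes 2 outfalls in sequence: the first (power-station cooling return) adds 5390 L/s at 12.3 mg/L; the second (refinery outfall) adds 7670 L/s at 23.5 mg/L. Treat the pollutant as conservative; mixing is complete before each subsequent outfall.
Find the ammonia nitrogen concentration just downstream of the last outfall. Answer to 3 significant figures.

3.87 mg/L

After outfall 1: Q = 54000 + 5390 = 59390 L/s; C = (54000·0.2400 + 5390·12.30)/59390 = 1.335 mg/L.
After outfall 2: Q = 59390 + 7670 = 67060 L/s; C = (59390·1.335 + 7670·23.50)/67060 = 3.870 mg/L.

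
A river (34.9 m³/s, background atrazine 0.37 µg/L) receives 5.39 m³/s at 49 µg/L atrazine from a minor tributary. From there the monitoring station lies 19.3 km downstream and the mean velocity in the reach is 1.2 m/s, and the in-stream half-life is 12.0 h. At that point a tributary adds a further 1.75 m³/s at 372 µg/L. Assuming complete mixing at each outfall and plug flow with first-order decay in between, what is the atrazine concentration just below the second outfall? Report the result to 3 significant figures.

Flow-weighted average: C = (34.90·0.3700 + 5.390·49.00) / 40.29 = 277.0/40.29 = 6.876 µg/L; combined flow 40.29 m³/s.
Travel time t = 19.3·1000 / 1.2 = 16080 s = 4.468 h.
Half-life 12.0 h → k = ln 2 / 12.0 = 0.05776 h⁻¹ = 1.386 d⁻¹.
Applying C = C₀e^(−kt): 6.876 × 0.7726 = 5.312 µg/L.
Second outfall: C = (40.29·5.312 + 1.750·372.0)/42.04 = 20.58 µg/L.

20.6 µg/L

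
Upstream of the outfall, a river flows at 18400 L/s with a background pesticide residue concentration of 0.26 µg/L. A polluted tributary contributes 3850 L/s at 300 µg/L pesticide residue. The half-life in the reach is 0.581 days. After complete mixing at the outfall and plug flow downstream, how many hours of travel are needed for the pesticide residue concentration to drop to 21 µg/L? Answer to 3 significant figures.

18.3 h

Mass balance: C = (18400·0.2600 + 3850·300.0) / 22250 = 1160000/22250 = 52.13 µg/L.
Half-life 0.581 d → k = ln 2 / 0.581 = 1.193 d⁻¹.
52.13·exp(−k·t) = 21 → t = ln(52.13/21)/k = 65840 s = 18.29 h.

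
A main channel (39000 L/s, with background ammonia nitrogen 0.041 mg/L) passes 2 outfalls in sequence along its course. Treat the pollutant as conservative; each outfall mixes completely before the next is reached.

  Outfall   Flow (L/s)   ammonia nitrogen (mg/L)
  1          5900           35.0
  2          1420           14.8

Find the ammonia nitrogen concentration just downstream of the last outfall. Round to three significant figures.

Below outfall 1: Q → 44900 L/s, C = (39000·0.04100 + 5900·35.00)/44900 = 4.635 mg/L.
Below outfall 2: Q → 46320 L/s, C = (44900·4.635 + 1420·14.80)/46320 = 4.946 mg/L.

4.95 mg/L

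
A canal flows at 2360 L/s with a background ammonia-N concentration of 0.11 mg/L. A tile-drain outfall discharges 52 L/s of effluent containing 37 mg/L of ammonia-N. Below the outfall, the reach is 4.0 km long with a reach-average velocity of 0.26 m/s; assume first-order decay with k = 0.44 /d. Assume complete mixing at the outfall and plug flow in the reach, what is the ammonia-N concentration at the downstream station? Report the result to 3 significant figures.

Conservation of mass: C = (2360·0.1100 + 52.00·37.00) / 2412 = 2184/2412 = 0.9053 mg/L.
Travel time t = 4.0·1000 / 0.26 = 15380 s = 4.274 h.
After decay, C = 0.9053 × e^(−kt) = 0.9053 × 0.9246 = 0.8371 mg/L.

0.837 mg/L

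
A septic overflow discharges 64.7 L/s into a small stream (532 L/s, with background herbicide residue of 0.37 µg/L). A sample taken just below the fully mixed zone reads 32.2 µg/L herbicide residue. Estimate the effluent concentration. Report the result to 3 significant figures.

294 µg/L

Mass balance: 532.0·0.3700 + 64.70·Cₑ = 596.7·32.20
→ Cₑ = (596.7·32.20 − 532.0·0.3700) / 64.70 = 293.9 µg/L.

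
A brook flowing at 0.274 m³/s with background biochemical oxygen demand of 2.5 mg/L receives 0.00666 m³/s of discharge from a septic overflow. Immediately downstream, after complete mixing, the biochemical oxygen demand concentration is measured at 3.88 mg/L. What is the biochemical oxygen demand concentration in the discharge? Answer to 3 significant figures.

60.7 mg/L

Mass balance: 0.2740·2.500 + 0.006660·Cₑ = 0.2807·3.880
→ Cₑ = (0.2807·3.880 − 0.2740·2.500) / 0.006660 = 60.65 mg/L.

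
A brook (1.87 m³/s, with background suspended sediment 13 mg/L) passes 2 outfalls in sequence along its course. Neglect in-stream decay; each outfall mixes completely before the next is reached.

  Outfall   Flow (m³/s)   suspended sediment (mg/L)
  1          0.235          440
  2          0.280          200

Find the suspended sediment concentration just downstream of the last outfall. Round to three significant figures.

77.0 mg/L

After outfall 1: Q = 1.870 + 0.2350 = 2.105 m³/s; C = (1.870·13.00 + 0.2350·440.0)/2.105 = 60.67 mg/L.
After outfall 2: Q = 2.105 + 0.2800 = 2.385 m³/s; C = (2.105·60.67 + 0.2800·200.0)/2.385 = 77.03 mg/L.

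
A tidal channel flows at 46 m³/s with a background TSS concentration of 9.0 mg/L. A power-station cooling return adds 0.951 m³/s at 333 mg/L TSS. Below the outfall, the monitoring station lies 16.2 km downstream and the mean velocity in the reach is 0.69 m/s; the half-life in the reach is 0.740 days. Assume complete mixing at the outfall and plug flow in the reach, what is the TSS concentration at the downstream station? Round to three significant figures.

12.1 mg/L

Flow-weighted average: C = (46.00·9.000 + 0.9510·333.0) / 46.95 = 730.7/46.95 = 15.56 mg/L.
Travel time t = 16.2·1000 / 0.69 = 23480 s = 6.522 h.
Half-life 0.740 d → k = ln 2 / 0.740 = 0.9367 d⁻¹.
After decay, C = 15.56 × e^(−kt) = 15.56 × 0.7753 = 12.07 mg/L.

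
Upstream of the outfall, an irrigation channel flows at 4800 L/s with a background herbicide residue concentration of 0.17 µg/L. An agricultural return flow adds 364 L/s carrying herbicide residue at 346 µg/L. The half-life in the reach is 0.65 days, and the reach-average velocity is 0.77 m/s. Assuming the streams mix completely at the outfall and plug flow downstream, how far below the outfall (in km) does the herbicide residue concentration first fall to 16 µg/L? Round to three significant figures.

Mixed concentration C = ΣQC/ΣQ = (4800·0.1700 + 364.0·346.0) / 5164 = 126800/5164 = 24.55 µg/L.
Half-life 0.65 d → k = ln 2 / 0.65 = 1.066 d⁻¹.
Set 24.55·exp(−k·t) = 16 → t = ln(24.55/16)/k = 34680 s = 9.632 h.
Distance = v·t = 0.77·34680 = 26700 m = 26.70 km.

26.7 km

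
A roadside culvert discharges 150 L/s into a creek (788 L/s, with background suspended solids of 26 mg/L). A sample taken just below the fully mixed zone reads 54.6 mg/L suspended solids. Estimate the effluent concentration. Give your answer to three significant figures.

Mass balance: 788.0·26.00 + 150.0·Cₑ = 938.0·54.60
→ Cₑ = (938.0·54.60 − 788.0·26.00) / 150.0 = 204.8 mg/L.

205 mg/L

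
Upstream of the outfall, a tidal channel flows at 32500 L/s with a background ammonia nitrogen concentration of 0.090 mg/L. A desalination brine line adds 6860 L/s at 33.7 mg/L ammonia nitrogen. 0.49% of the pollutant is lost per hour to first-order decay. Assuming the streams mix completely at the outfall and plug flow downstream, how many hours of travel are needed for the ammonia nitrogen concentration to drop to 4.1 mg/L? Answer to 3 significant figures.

Flow-weighted average: C = (32500·0.09000 + 6860·33.70) / 39360 = 234100/39360 = 5.948 mg/L.
0.49%/h lost → k = −ln(1 − 0.0049) = 0.004912 h⁻¹.
5.948·exp(−k·t) = 4.1 → t = ln(5.948/4.1)/k = 272700 s = 75.74 h.

75.7 h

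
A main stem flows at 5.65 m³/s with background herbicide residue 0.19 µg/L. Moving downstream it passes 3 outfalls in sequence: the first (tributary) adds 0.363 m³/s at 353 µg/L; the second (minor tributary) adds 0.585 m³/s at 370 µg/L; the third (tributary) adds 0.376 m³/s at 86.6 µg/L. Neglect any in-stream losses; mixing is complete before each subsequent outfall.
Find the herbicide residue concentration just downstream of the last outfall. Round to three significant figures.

Below outfall 1: Q → 6.013 m³/s, C = (5.650·0.1900 + 0.3630·353.0)/6.013 = 21.49 µg/L.
Below outfall 2: Q → 6.598 m³/s, C = (6.013·21.49 + 0.5850·370.0)/6.598 = 52.39 µg/L.
Below outfall 3: Q → 6.974 m³/s, C = (6.598·52.39 + 0.3760·86.60)/6.974 = 54.23 µg/L.

54.2 µg/L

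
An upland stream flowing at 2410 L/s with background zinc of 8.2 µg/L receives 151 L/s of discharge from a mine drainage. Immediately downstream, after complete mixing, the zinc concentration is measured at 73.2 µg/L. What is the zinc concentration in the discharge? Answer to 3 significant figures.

Mass balance: 2410·8.200 + 151.0·Cₑ = 2561·73.20
→ Cₑ = (2561·73.20 − 2410·8.200) / 151.0 = 1111 µg/L.

1110 µg/L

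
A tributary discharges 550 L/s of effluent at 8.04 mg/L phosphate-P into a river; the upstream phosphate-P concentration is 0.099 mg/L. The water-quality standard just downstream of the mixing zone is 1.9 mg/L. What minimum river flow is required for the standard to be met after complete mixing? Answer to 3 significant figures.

Set C_mix = 1.9: (Q·0.09900 + 550.0·8.040) / (Q + 550.0) = 1.9
→ Q = 550.0·(8.040 − 1.9)/(1.9 − 0.09900) = 1875 L/s.

1880 L/s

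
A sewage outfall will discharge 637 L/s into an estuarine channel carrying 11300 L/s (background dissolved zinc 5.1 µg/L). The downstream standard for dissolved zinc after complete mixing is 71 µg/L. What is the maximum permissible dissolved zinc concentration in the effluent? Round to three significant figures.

1240 µg/L

At the limit, (Qr·Cr + Qe·Cₑ)/(Qr + Qe) = 71:
Cₑ = (11940·71 − 11300·5.100) / 637.0 = 1240 µg/L.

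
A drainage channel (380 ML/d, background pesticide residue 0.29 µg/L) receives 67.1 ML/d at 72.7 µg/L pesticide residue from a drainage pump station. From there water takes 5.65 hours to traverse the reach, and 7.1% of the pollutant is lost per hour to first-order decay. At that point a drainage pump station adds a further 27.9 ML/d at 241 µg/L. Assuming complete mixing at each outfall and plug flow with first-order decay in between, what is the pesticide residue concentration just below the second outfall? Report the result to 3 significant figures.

Conservation of mass: C = (380.0·0.2900 + 67.10·72.70) / 447.1 = 4988/447.1 = 11.16 µg/L; combined flow 447.1 ML/d.
7.1%/h lost → k = −ln(1 − 0.071) = 0.07365 h⁻¹.
After decay, C = 11.16 × e^(−kt) = 11.16 × 0.6596 = 7.359 µg/L.
At the second outfall, C = (447.1·7.359 + 27.90·241.0) / (447.1 + 27.90) = 21.08 µg/L.

21.1 µg/L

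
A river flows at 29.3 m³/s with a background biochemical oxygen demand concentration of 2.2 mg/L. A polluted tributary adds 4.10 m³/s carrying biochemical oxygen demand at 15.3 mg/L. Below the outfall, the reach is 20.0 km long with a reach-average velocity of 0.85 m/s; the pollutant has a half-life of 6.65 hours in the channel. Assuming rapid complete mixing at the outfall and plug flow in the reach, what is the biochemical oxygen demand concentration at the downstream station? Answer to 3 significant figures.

Mass balance: C = (29.30·2.200 + 4.100·15.30) / 33.40 = 127.2/33.40 = 3.808 mg/L.
Travel time t = 20.0·1000 / 0.85 = 23530 s = 6.536 h.
Half-life 6.65 h → k = ln 2 / 6.65 = 0.1042 h⁻¹ = 2.502 d⁻¹.
After decay, C = 3.808 × e^(−kt) = 3.808 × 0.5060 = 1.927 mg/L.

1.93 mg/L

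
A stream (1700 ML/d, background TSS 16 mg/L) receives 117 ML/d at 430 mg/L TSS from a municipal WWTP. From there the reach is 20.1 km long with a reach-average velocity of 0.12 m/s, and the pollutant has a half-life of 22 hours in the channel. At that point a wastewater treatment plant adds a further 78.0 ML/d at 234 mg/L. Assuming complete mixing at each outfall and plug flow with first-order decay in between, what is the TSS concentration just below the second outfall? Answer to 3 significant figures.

Conservation of mass: C = (1700·16.00 + 117.0·430.0) / 1817 = 77510/1817 = 42.66 mg/L; combined flow 1817 ML/d.
Travel time t = 20.1·1000 / 0.12 = 167500 s = 46.53 h.
Half-life 22 h → k = ln 2 / 22 = 0.03151 h⁻¹ = 0.7562 d⁻¹.
After decay, C = 42.66 × e^(−kt) = 42.66 × 0.2309 = 9.848 mg/L.
Second outfall: C = (1817·9.848 + 78.00·234.0)/1895 = 19.07 mg/L.

19.1 mg/L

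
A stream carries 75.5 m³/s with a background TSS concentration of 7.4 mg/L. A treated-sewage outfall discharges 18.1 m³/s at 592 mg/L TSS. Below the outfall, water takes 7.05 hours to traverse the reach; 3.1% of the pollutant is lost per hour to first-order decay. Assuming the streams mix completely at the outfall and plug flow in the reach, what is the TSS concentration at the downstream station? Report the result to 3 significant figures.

96.5 mg/L

Conservation of mass: C = (75.50·7.400 + 18.10·592.0) / 93.60 = 11270/93.60 = 120.4 mg/L.
3.1%/h lost → k = −ln(1 − 0.031) = 0.03149 h⁻¹.
First-order decay: C = 120.4·exp(−k·t) = 120.4·0.8009 = 96.47 mg/L.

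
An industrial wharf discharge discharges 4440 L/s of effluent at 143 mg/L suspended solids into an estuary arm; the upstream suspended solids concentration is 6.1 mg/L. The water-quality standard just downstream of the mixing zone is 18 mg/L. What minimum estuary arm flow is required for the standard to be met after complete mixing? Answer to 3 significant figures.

Set C_mix = 18: (Q·6.100 + 4440·143.0) / (Q + 4440) = 18
→ Q = 4440·(143.0 − 18)/(18 − 6.100) = 46640 L/s.

46600 L/s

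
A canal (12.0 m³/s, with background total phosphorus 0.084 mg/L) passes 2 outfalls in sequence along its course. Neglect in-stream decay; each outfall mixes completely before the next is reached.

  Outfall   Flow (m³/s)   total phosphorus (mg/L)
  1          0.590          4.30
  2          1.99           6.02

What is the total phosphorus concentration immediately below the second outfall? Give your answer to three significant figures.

1.06 mg/L

After outfall 1: Q = 12.00 + 0.5900 = 12.59 m³/s; C = (12.00·0.08400 + 0.5900·4.300)/12.59 = 0.2816 mg/L.
After outfall 2: Q = 12.59 + 1.990 = 14.58 m³/s; C = (12.59·0.2816 + 1.990·6.020)/14.58 = 1.065 mg/L.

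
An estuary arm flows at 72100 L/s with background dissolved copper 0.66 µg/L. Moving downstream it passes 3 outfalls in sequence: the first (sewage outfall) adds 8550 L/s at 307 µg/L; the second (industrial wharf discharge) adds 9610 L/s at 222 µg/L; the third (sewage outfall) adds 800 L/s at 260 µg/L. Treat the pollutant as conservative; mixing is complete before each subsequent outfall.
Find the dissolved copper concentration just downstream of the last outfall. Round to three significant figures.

55.1 µg/L

Below outfall 1: Q → 80650 L/s, C = (72100·0.6600 + 8550·307.0)/80650 = 33.14 µg/L.
Below outfall 2: Q → 90260 L/s, C = (80650·33.14 + 9610·222.0)/90260 = 53.24 µg/L.
Below outfall 3: Q → 91060 L/s, C = (90260·53.24 + 800.0·260.0)/91060 = 55.06 µg/L.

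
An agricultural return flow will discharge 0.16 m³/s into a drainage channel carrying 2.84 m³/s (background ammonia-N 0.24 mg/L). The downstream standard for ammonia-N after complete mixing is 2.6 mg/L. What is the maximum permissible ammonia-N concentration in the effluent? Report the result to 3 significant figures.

44.5 mg/L

At the limit, (Qr·Cr + Qe·Cₑ)/(Qr + Qe) = 2.6:
Cₑ = (3.000·2.6 − 2.840·0.2400) / 0.1600 = 44.49 mg/L.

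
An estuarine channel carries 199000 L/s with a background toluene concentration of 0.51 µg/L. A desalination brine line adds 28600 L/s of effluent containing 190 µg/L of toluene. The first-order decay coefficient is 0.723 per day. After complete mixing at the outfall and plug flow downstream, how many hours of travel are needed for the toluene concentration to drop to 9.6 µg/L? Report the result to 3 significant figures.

30.9 h

Flow-weighted average: C = (199000·0.5100 + 28600·190.0) / 227600 = 5535000/227600 = 24.32 µg/L.
24.32·exp(−k·t) = 9.6 → t = ln(24.32/9.6)/k = 111100 s = 30.86 h.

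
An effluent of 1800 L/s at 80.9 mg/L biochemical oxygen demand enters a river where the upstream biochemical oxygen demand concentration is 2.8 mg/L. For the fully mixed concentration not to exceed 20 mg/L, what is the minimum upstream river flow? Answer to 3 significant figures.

6370 L/s

Set C_mix = 20: (Q·2.800 + 1800·80.90) / (Q + 1800) = 20
→ Q = 1800·(80.90 − 20)/(20 − 2.800) = 6373 L/s.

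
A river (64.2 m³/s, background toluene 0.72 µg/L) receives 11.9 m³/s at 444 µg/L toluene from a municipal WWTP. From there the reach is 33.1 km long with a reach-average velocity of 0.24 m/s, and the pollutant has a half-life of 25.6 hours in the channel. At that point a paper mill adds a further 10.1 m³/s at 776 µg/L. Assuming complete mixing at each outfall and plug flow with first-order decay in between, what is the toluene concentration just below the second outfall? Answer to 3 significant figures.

113 µg/L

Mass balance: C = (64.20·0.7200 + 11.90·444.0) / 76.10 = 5330/76.10 = 70.04 µg/L; combined flow 76.10 m³/s.
Travel time t = 33.1·1000 / 0.24 = 137900 s = 38.31 h.
Half-life 25.6 h → k = ln 2 / 25.6 = 0.02708 h⁻¹ = 0.6498 d⁻¹.
First-order decay: C = 70.04·exp(−k·t) = 70.04·0.3544 = 24.82 µg/L.
At the second outfall, C = (76.10·24.82 + 10.10·776.0) / (76.10 + 10.10) = 112.8 µg/L.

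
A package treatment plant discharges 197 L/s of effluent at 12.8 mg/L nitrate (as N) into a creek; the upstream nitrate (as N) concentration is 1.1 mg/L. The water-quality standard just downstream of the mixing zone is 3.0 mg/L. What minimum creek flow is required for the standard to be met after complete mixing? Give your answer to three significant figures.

Set C_mix = 3.0: (Q·1.100 + 197.0·12.80) / (Q + 197.0) = 3.0
→ Q = 197.0·(12.80 − 3.0)/(3.0 − 1.100) = 1016 L/s.

1020 L/s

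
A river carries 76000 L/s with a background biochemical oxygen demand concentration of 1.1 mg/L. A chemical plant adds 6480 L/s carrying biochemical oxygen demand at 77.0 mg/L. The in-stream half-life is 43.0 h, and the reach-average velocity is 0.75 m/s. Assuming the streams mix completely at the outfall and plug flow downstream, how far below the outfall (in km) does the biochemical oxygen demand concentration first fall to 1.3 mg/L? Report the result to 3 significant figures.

283 km

Conservation of mass: C = (76000·1.100 + 6480·77.00) / 82480 = 582600/82480 = 7.063 mg/L.
Half-life 43.0 h → k = ln 2 / 43.0 = 0.01612 h⁻¹ = 0.3869 d⁻¹.
Set 7.063·exp(−k·t) = 1.3 → t = ln(7.063/1.3)/k = 378000 s = 105.0 h.
Distance = v·t = 0.75·378000 = 283500 m = 283.5 km.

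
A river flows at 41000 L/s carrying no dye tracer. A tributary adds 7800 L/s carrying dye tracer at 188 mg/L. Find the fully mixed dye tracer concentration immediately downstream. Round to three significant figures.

Mixed concentration C = ΣQC/ΣQ = (41000·0 + 7800·188.0) / 48800 = 1466000/48800 = 30.05 mg/L.

30.0 mg/L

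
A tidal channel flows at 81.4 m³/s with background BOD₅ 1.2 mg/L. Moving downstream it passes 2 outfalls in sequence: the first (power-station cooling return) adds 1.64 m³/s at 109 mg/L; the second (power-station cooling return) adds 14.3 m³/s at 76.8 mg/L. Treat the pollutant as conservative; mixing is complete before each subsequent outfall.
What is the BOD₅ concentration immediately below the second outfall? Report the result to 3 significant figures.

14.1 mg/L

Outfall 1: combined Q = 83.04 m³/s; C = (81.40·1.200 + 1.640·109.0)/83.04 = 3.329 mg/L.
Outfall 2: combined Q = 97.34 m³/s; C = (83.04·3.329 + 14.30·76.80)/97.34 = 14.12 mg/L.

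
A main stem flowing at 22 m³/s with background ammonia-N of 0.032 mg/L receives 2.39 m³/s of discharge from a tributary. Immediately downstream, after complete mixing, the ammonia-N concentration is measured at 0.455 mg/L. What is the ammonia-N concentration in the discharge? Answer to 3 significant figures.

Mass balance: 22.00·0.03200 + 2.390·Cₑ = 24.39·0.4550
→ Cₑ = (24.39·0.4550 − 22.00·0.03200) / 2.390 = 4.349 mg/L.

4.35 mg/L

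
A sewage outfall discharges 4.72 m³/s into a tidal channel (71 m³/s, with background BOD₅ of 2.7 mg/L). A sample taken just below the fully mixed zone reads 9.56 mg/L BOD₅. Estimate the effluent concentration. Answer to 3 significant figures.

Mass balance: 71.00·2.700 + 4.720·Cₑ = 75.72·9.560
→ Cₑ = (75.72·9.560 − 71.00·2.700) / 4.720 = 112.8 mg/L.

113 mg/L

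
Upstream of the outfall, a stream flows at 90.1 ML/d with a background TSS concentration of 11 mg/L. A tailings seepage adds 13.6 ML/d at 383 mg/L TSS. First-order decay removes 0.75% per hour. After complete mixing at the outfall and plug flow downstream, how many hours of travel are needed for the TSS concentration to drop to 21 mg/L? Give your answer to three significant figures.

Mass balance: C = (90.10·11.00 + 13.60·383.0) / 103.7 = 6200/103.7 = 59.79 mg/L.
0.75%/h lost → k = −ln(1 − 0.0075) = 0.007528 h⁻¹.
59.79·exp(−k·t) = 21 → t = ln(59.79/21)/k = 500300 s = 139.0 h.

139 h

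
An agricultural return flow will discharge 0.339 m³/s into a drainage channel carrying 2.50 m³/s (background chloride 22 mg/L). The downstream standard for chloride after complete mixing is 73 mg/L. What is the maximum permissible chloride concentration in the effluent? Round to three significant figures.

At the limit, (Qr·Cr + Qe·Cₑ)/(Qr + Qe) = 73:
Cₑ = (2.839·73 − 2.500·22.00) / 0.3390 = 449.1 mg/L.

449 mg/L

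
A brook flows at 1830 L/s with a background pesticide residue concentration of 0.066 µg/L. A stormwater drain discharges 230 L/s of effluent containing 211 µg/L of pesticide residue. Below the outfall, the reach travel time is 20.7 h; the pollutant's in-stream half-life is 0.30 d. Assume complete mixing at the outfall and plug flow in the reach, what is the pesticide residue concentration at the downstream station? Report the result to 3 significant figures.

Flow-weighted average: C = (1830·0.06600 + 230.0·211.0) / 2060 = 48650/2060 = 23.62 µg/L.
Half-life 0.30 d → k = ln 2 / 0.30 = 2.310 d⁻¹.
Applying C = C₀e^(−kt): 23.62 × 0.1363 = 3.219 µg/L.

3.22 µg/L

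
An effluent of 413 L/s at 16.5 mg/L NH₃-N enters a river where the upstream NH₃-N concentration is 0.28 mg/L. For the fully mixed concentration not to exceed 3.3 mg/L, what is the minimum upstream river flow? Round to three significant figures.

1810 L/s

Set C_mix = 3.3: (Q·0.2800 + 413.0·16.50) / (Q + 413.0) = 3.3
→ Q = 413.0·(16.50 − 3.3)/(3.3 − 0.2800) = 1805 L/s.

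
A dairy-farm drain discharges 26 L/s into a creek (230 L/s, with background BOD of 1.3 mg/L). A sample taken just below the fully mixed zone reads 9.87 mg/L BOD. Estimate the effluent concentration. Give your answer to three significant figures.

85.7 mg/L

Mass balance: 230.0·1.300 + 26.00·Cₑ = 256.0·9.870
→ Cₑ = (256.0·9.870 − 230.0·1.300) / 26.00 = 85.68 mg/L.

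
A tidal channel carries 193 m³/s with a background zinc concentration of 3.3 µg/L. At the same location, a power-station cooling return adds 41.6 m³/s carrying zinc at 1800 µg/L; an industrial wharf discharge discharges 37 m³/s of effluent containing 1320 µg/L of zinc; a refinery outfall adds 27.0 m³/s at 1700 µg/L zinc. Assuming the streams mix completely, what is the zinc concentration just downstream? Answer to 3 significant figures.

Mass balance: C = (193.0·3.300 + 41.60·1800 + 37.00·1320 + 27.00·1700) / 298.6 = 170300/298.6 = 570.2 µg/L.

570 µg/L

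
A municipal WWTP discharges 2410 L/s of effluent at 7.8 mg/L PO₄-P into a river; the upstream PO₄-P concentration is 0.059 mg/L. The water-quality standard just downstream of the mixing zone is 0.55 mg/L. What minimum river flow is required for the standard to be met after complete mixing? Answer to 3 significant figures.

35600 L/s

Set C_mix = 0.55: (Q·0.05900 + 2410·7.800) / (Q + 2410) = 0.55
→ Q = 2410·(7.800 − 0.55)/(0.55 − 0.05900) = 35590 L/s.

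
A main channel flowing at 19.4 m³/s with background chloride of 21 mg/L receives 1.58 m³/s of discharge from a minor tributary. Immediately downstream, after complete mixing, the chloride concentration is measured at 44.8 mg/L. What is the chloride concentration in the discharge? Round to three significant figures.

337 mg/L

Mass balance: 19.40·21.00 + 1.580·Cₑ = 20.98·44.80
→ Cₑ = (20.98·44.80 − 19.40·21.00) / 1.580 = 337.0 mg/L.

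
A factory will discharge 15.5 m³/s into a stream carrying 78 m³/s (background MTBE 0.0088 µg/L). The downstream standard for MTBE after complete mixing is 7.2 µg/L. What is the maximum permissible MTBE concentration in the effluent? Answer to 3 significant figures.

43.4 µg/L

At the limit, (Qr·Cr + Qe·Cₑ)/(Qr + Qe) = 7.2:
Cₑ = (93.50·7.2 − 78.00·0.008800) / 15.50 = 43.39 µg/L.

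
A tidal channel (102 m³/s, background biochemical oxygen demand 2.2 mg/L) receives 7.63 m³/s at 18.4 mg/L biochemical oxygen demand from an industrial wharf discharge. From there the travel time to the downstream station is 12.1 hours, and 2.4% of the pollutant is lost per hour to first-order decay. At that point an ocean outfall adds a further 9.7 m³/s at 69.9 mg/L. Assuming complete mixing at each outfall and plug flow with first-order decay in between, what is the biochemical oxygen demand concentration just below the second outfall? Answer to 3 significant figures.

Flow-weighted average: C = (102.0·2.200 + 7.630·18.40) / 109.6 = 364.8/109.6 = 3.327 mg/L; combined flow 109.6 m³/s.
2.4%/h lost → k = −ln(1 − 0.024) = 0.02429 h⁻¹.
Applying C = C₀e^(−kt): 3.327 × 0.7453 = 2.480 mg/L.
At the second outfall, C = (109.6·2.480 + 9.700·69.90) / (109.6 + 9.700) = 7.960 mg/L.

7.96 mg/L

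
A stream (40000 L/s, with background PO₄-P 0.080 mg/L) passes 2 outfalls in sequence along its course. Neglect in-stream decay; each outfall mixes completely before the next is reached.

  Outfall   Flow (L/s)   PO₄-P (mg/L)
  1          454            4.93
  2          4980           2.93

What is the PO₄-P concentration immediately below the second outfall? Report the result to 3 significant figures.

0.441 mg/L

Below outfall 1: Q → 40450 L/s, C = (40000·0.08000 + 454.0·4.930)/40450 = 0.1344 mg/L.
Below outfall 2: Q → 45430 L/s, C = (40450·0.1344 + 4980·2.930)/45430 = 0.4409 mg/L.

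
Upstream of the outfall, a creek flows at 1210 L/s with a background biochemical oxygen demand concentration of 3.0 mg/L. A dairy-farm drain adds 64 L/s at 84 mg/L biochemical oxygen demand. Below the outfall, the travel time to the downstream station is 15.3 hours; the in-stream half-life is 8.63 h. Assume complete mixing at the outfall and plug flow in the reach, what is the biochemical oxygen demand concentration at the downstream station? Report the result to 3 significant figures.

2.07 mg/L

Flow-weighted average: C = (1210·3.000 + 64.00·84.00) / 1274 = 9006/1274 = 7.069 mg/L.
Half-life 8.63 h → k = ln 2 / 8.63 = 0.08032 h⁻¹ = 1.928 d⁻¹.
First-order decay: C = 7.069·exp(−k·t) = 7.069·0.2926 = 2.069 mg/L.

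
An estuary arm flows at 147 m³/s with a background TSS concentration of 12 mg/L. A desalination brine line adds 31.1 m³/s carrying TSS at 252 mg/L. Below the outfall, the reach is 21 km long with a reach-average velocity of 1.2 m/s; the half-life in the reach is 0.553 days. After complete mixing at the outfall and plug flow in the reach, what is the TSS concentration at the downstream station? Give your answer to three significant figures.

41.8 mg/L

Conservation of mass: C = (147.0·12.00 + 31.10·252.0) / 178.1 = 9601/178.1 = 53.91 mg/L.
Travel time t = 21·1000 / 1.2 = 17500 s = 4.861 h.
Half-life 0.553 d → k = ln 2 / 0.553 = 1.253 d⁻¹.
After decay, C = 53.91 × e^(−kt) = 53.91 × 0.7758 = 41.82 mg/L.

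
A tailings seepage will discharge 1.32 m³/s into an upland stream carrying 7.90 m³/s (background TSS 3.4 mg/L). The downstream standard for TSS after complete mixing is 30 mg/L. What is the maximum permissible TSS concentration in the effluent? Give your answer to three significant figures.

189 mg/L

At the limit, (Qr·Cr + Qe·Cₑ)/(Qr + Qe) = 30:
Cₑ = (9.220·30 − 7.900·3.400) / 1.320 = 189.2 mg/L.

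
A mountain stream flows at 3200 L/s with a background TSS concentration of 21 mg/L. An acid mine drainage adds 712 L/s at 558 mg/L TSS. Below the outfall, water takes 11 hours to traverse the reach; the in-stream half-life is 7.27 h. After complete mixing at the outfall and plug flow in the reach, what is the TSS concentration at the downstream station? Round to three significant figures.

41.6 mg/L

After mixing, C = (3200·21.00 + 712.0·558.0) / 3912 = 464500/3912 = 118.7 mg/L.
Half-life 7.27 h → k = ln 2 / 7.27 = 0.09534 h⁻¹ = 2.288 d⁻¹.
Applying C = C₀e^(−kt): 118.7 × 0.3504 = 41.60 mg/L.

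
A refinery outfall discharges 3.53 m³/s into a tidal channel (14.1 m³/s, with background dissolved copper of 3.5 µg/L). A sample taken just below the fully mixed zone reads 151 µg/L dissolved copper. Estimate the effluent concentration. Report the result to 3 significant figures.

Mass balance: 14.10·3.500 + 3.530·Cₑ = 17.63·151.0
→ Cₑ = (17.63·151.0 − 14.10·3.500) / 3.530 = 740.2 µg/L.

740 µg/L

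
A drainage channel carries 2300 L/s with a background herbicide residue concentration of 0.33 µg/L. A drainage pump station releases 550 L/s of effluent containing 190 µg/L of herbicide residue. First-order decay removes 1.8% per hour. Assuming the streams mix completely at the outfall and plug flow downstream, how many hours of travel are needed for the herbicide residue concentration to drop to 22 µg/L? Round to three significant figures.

28.5 h

Flow-weighted average: C = (2300·0.3300 + 550.0·190.0) / 2850 = 105300/2850 = 36.93 µg/L.
1.8%/h lost → k = −ln(1 − 0.018) = 0.01816 h⁻¹.
36.93·exp(−k·t) = 22 → t = ln(36.93/22)/k = 102700 s = 28.52 h.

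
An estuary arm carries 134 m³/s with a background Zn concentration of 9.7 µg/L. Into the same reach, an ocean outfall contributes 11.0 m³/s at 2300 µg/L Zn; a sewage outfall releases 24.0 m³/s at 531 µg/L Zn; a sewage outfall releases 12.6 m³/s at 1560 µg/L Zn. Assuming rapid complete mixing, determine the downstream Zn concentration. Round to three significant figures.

325 µg/L

After mixing, C = (134.0·9.700 + 11.00·2300 + 24.00·531.0 + 12.60·1560) / 181.6 = 59000/181.6 = 324.9 µg/L.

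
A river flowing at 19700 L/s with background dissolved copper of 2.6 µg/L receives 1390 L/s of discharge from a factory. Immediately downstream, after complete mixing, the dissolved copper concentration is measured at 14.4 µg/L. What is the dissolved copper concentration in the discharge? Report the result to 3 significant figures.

Mass balance: 19700·2.600 + 1390·Cₑ = 21090·14.40
→ Cₑ = (21090·14.40 − 19700·2.600) / 1390 = 181.6 µg/L.

182 µg/L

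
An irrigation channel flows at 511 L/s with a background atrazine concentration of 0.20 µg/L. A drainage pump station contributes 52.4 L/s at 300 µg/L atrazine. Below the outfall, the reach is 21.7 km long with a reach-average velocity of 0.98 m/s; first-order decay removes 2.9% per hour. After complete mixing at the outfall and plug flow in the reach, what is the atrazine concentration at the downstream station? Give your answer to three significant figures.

After mixing, C = (511.0·0.2000 + 52.40·300.0) / 563.4 = 15820/563.4 = 28.08 µg/L.
Travel time t = 21.7·1000 / 0.98 = 22140 s = 6.151 h.
2.9%/h lost → k = −ln(1 − 0.029) = 0.02943 h⁻¹.
After decay, C = 28.08 × e^(−kt) = 28.08 × 0.8344 = 23.43 µg/L.

23.4 µg/L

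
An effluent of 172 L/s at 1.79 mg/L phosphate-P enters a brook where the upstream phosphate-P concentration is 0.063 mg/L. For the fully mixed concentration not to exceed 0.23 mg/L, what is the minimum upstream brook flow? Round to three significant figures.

1610 L/s

Set C_mix = 0.23: (Q·0.06300 + 172.0·1.790) / (Q + 172.0) = 0.23
→ Q = 172.0·(1.790 − 0.23)/(0.23 − 0.06300) = 1607 L/s.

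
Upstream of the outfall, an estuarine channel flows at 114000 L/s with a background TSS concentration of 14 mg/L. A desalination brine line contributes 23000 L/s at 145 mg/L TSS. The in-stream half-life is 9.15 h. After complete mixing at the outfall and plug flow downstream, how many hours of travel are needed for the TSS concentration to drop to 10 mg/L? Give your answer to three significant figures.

16.9 h

After mixing, C = (114000·14.00 + 23000·145.0) / 137000 = 4931000/137000 = 35.99 mg/L.
Half-life 9.15 h → k = ln 2 / 9.15 = 0.07575 h⁻¹ = 1.818 d⁻¹.
35.99·exp(−k·t) = 10 → t = ln(35.99/10)/k = 60860 s = 16.91 h.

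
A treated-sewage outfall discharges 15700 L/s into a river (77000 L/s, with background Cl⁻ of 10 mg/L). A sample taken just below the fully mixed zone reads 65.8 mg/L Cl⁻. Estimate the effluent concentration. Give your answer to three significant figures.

339 mg/L

Mass balance: 77000·10.00 + 15700·Cₑ = 92700·65.80
→ Cₑ = (92700·65.80 − 77000·10.00) / 15700 = 339.5 mg/L.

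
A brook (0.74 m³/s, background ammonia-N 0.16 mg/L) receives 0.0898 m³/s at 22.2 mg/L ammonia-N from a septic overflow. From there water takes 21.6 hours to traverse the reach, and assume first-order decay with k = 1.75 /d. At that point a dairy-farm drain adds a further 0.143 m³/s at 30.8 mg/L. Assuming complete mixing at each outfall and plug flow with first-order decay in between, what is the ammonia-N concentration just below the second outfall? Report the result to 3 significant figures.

Flow-weighted average: C = (0.7400·0.1600 + 0.08980·22.20) / 0.8298 = 2.112/0.8298 = 2.545 mg/L; combined flow 0.8298 m³/s.
Decay over the reach: 2.545·exp(−kt) = 2.545·0.2070 = 0.5269 mg/L.
At the second outfall, C = (0.8298·0.5269 + 0.1430·30.80) / (0.8298 + 0.1430) = 4.977 mg/L.

4.98 mg/L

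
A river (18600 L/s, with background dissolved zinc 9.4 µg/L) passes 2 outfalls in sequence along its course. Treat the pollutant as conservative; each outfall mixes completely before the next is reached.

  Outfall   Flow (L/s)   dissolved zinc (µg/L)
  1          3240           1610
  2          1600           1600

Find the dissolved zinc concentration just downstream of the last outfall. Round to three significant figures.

Below outfall 1: Q → 21840 L/s, C = (18600·9.400 + 3240·1610)/21840 = 246.9 µg/L.
Below outfall 2: Q → 23440 L/s, C = (21840·246.9 + 1600·1600)/23440 = 339.2 µg/L.

339 µg/L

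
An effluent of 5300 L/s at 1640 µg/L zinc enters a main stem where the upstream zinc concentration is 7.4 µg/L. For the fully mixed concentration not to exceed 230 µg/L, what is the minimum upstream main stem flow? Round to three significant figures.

33600 L/s

Set C_mix = 230: (Q·7.400 + 5300·1640) / (Q + 5300) = 230
→ Q = 5300·(1640 − 230)/(230 − 7.400) = 33570 L/s.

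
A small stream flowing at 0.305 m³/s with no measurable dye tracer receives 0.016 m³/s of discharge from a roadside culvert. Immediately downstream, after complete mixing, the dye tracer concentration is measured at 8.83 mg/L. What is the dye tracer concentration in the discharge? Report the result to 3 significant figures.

Mass balance: 0.3050·0 + 0.01600·Cₑ = 0.3210·8.830
→ Cₑ = (0.3210·8.830 − 0.3050·0) / 0.01600 = 177.2 mg/L.

177 mg/L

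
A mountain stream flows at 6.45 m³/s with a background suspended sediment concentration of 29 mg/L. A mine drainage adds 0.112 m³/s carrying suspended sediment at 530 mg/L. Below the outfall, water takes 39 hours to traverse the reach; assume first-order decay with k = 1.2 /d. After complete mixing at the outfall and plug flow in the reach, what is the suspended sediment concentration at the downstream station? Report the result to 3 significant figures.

Flow-weighted average: C = (6.450·29.00 + 0.1120·530.0) / 6.562 = 246.4/6.562 = 37.55 mg/L.
Applying C = C₀e^(−kt): 37.55 × 0.1423 = 5.343 mg/L.

5.34 mg/L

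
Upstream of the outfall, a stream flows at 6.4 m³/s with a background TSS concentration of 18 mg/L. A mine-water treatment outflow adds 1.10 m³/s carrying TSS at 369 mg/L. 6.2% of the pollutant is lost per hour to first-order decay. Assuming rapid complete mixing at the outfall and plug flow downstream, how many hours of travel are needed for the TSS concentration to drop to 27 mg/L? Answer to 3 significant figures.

14.8 h

Mixed concentration C = ΣQC/ΣQ = (6.400·18.00 + 1.100·369.0) / 7.500 = 521.1/7.500 = 69.48 mg/L.
6.2%/h lost → k = −ln(1 − 0.062) = 0.06401 h⁻¹.
69.48·exp(−k·t) = 27 → t = ln(69.48/27)/k = 53160 s = 14.77 h.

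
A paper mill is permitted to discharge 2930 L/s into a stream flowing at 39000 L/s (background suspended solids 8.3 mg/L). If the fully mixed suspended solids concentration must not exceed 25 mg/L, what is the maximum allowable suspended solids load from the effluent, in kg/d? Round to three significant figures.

62600 kg/d

Mass balance at the limit: 39000·8.300 + 2930·Cₑ = 41930·25 → Cₑ = 247.3 mg/L.
2930 L/s = 2.930 m³/s. Load = 2.930 m³/s × 247.3 g/m³ × 86 400 s/d = 62600 kg/d.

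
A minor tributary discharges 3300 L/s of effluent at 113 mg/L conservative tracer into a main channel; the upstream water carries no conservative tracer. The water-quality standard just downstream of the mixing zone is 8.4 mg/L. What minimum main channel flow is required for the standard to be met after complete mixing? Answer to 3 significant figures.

Set C_mix = 8.4: (Q·0 + 3300·113.0) / (Q + 3300) = 8.4
→ Q = 3300·(113.0 − 8.4)/(8.4 − 0) = 41090 L/s.

41100 L/s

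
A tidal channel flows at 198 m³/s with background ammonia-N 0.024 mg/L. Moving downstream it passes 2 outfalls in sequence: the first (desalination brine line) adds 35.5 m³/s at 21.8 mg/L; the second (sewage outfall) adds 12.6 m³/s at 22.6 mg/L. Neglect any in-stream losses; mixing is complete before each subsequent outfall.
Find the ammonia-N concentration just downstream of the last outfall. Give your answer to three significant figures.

After outfall 1: Q = 198.0 + 35.50 = 233.5 m³/s; C = (198.0·0.02400 + 35.50·21.80)/233.5 = 3.335 mg/L.
After outfall 2: Q = 233.5 + 12.60 = 246.1 m³/s; C = (233.5·3.335 + 12.60·22.60)/246.1 = 4.321 mg/L.

4.32 mg/L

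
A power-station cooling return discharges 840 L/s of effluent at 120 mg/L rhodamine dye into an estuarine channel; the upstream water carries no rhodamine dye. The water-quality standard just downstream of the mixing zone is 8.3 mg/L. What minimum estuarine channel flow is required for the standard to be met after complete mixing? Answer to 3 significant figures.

Set C_mix = 8.3: (Q·0 + 840.0·120.0) / (Q + 840.0) = 8.3
→ Q = 840.0·(120.0 − 8.3)/(8.3 − 0) = 11300 L/s.

11300 L/s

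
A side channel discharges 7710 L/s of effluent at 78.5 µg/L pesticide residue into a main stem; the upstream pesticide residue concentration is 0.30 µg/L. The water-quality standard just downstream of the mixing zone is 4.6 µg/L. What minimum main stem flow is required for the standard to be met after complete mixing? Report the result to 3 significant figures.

133000 L/s

Set C_mix = 4.6: (Q·0.3000 + 7710·78.50) / (Q + 7710) = 4.6
→ Q = 7710·(78.50 − 4.6)/(4.6 − 0.3000) = 132500 L/s.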